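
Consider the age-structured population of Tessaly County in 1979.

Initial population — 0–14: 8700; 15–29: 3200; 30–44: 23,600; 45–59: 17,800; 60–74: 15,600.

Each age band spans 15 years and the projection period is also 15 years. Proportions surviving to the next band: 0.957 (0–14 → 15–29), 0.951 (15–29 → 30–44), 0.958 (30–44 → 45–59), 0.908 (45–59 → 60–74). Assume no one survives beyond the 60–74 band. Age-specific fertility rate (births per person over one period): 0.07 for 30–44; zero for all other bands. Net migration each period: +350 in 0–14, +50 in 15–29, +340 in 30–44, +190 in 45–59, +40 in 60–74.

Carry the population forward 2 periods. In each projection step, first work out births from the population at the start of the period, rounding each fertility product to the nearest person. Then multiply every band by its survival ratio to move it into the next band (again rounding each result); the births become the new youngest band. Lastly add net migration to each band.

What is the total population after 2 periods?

(Groups numbered youngest = 1 to oldest = 5.)
Period 1:
Births: 23600 * 0.07 = 1652
Group 2: 8700 * 0.957 = 8326
Group 3: 3200 * 0.951 = 3043
Group 4: 23600 * 0.958 = 22609
Group 5: 17800 * 0.908 = 16162
Net migration: Group 1 + 350 → 2002; Group 2 + 50 → 8376; Group 3 + 340 → 3383; Group 4 + 190 → 22799; Group 5 + 40 → 16202
Giving 2002 / 8376 / 3383 / 22799 / 16202.
Period 2:
Births: 3383 * 0.07 = 237
Group 2: 2002 * 0.957 = 1916
Group 3: 8376 * 0.951 = 7966
Group 4: 3383 * 0.958 = 3241
Group 5: 22799 * 0.908 = 20701
Net migration: Group 1 + 350 → 587; Group 2 + 50 → 1966; Group 3 + 340 → 8306; Group 4 + 190 → 3431; Group 5 + 40 → 20741
Giving 587 / 1966 / 8306 / 3431 / 20741.
Total after period 2: 587 + 1966 + 8306 + 3431 + 20741 = 35031

35031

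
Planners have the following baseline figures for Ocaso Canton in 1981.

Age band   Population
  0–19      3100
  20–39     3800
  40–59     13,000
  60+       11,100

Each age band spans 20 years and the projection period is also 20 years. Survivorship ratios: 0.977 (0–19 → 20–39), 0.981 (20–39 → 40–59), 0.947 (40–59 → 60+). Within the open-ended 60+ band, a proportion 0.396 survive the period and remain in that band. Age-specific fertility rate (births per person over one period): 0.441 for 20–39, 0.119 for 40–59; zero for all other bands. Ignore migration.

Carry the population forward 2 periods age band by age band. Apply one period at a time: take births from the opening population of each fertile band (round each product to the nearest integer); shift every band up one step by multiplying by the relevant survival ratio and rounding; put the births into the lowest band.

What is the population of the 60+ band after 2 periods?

10146

[period 1]
Births: 3800 × 0.441 = 1676 ; 13000 × 0.119 = 1547 → 3223
20–39: 3100 × 0.977 = 3029
40–59: 3800 × 0.981 = 3728
60+: 13000 × 0.947 + 11100 × 0.396 = 12311 + 4396 = 16707
Population now: 0–19=3223, 20–39=3029, 40–59=3728, 60+=16707
[period 2]
Births: 3029 × 0.441 = 1336 ; 3728 × 0.119 = 444 → 1780
20–39: 3223 × 0.977 = 3149
40–59: 3029 × 0.981 = 2971
60+: 3728 × 0.947 + 16707 × 0.396 = 3530 + 6616 = 10146
Population now: 0–19=1780, 20–39=3149, 40–59=2971, 60+=10146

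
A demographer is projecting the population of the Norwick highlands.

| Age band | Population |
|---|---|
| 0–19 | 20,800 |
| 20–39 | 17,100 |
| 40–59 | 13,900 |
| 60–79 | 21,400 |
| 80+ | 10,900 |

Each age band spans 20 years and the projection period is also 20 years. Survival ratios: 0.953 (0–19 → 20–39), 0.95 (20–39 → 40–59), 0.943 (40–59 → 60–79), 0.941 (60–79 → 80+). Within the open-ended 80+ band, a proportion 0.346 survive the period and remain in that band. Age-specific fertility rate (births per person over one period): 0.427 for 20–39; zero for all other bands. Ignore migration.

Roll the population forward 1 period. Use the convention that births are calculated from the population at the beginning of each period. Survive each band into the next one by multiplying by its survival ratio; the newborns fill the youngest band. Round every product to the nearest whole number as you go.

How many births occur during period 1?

7302

Period 1:
Births: 17100 × 0.427 = 7302
20–39: 20800 × 0.953 = 19822
40–59: 17100 × 0.95 = 16245
60–79: 13900 × 0.943 = 13108
80+: 21400 × 0.941 + 10900 × 0.346 = 20137 + 3771 = 23908
Giving 7302 / 19822 / 16245 / 13108 / 23908.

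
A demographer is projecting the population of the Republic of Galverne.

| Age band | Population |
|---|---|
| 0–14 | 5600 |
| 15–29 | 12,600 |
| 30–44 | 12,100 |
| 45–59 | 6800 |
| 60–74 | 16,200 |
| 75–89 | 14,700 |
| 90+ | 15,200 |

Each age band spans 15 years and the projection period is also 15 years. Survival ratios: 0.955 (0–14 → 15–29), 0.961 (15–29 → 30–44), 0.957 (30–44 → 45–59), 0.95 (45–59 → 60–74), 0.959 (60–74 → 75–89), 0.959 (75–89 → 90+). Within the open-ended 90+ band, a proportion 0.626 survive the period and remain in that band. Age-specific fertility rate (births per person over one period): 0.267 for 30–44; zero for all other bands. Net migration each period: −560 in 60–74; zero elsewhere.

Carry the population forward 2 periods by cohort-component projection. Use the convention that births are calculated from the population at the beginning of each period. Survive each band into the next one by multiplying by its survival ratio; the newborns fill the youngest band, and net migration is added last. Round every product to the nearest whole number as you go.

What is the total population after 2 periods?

Call the bands 1 to 7, youngest first.
Period 1.
Births: 12100 * 0.267 = 3231
Band 2: 5600 * 0.955 = 5348
Band 3: 12600 * 0.961 = 12109
Band 4: 12100 * 0.957 = 11580
Band 5: 6800 * 0.95 = 6460
Band 6: 16200 * 0.959 = 15536
Band 7: 14700 * 0.959 + 15200 * 0.626 = 14097 + 9515 = 23612
Net migration: Band 5 − 560 → 5900
Population now: 0–14=3231, 15–29=5348, 30–44=12109, 45–59=11580, 60–74=5900, 75–89=15536, 90+=23612
Period 2.
Births: 12109 * 0.267 = 3233
Band 2: 3231 * 0.955 = 3086
Band 3: 5348 * 0.961 = 5139
Band 4: 12109 * 0.957 = 11588
Band 5: 11580 * 0.95 = 11001
Band 6: 5900 * 0.959 = 5658
Band 7: 15536 * 0.959 + 23612 * 0.626 = 14899 + 14781 = 29680
Net migration: Band 5 − 560 → 10441
Population now: 0–14=3233, 15–29=3086, 30–44=5139, 45–59=11588, 60–74=10441, 75–89=5658, 90+=29680
Total after period 2: 3233 + 3086 + 5139 + 11588 + 10441 + 5658 + 29680 = 68825

68825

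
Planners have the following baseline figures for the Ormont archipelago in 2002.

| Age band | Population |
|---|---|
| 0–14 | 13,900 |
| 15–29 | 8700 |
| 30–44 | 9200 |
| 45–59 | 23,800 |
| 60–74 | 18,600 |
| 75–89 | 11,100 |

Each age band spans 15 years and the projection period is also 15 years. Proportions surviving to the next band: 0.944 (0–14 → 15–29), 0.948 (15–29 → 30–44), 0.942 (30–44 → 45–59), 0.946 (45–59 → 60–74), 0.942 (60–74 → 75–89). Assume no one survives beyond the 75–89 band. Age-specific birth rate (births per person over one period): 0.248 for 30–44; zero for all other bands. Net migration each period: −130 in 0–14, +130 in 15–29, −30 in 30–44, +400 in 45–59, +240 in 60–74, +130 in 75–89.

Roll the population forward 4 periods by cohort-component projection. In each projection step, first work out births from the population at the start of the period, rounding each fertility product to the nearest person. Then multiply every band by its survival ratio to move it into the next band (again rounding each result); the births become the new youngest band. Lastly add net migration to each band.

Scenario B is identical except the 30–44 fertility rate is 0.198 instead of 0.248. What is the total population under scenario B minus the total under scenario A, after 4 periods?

-1530

Let band 1 be 0–14 through band 6 = 75–89.
Period 1:
Births: 9200 × 0.248 = 2282
Band 2: 13900 × 0.944 = 13122
Band 3: 8700 × 0.948 = 8248
Band 4: 9200 × 0.942 = 8666
Band 5: 23800 × 0.946 = 22515
Band 6: 18600 × 0.942 = 17521
Net migration: Band 1 − 130 → 2152; Band 2 + 130 → 13252; Band 3 − 30 → 8218; Band 4 + 400 → 9066; Band 5 + 240 → 22755; Band 6 + 130 → 17651
End of period: [2152, 13252, 8218, 9066, 22755, 17651]
Period 2:
Births: 8218 × 0.248 = 2038
Band 2: 2152 × 0.944 = 2031
Band 3: 13252 × 0.948 = 12563
Band 4: 8218 × 0.942 = 7741
Band 5: 9066 × 0.946 = 8576
Band 6: 22755 × 0.942 = 21435
Net migration: Band 1 − 130 → 1908; Band 2 + 130 → 2161; Band 3 − 30 → 12533; Band 4 + 400 → 8141; Band 5 + 240 → 8816; Band 6 + 130 → 21565
End of period: [1908, 2161, 12533, 8141, 8816, 21565]
Period 3:
Births: 12533 × 0.248 = 3108
Band 2: 1908 × 0.944 = 1801
Band 3: 2161 × 0.948 = 2049
Band 4: 12533 × 0.942 = 11806
Band 5: 8141 × 0.946 = 7701
Band 6: 8816 × 0.942 = 8305
Net migration: Band 1 − 130 → 2978; Band 2 + 130 → 1931; Band 3 − 30 → 2019; Band 4 + 400 → 12206; Band 5 + 240 → 7941; Band 6 + 130 → 8435
End of period: [2978, 1931, 2019, 12206, 7941, 8435]
Period 4:
Births: 2019 × 0.248 = 501
Band 2: 2978 × 0.944 = 2811
Band 3: 1931 × 0.948 = 1831
Band 4: 2019 × 0.942 = 1902
Band 5: 12206 × 0.946 = 11547
Band 6: 7941 × 0.942 = 7480
Net migration: Band 1 − 130 → 371; Band 2 + 130 → 2941; Band 3 − 30 → 1801; Band 4 + 400 → 2302; Band 5 + 240 → 11787; Band 6 + 130 → 7610
End of period: [371, 2941, 1801, 2302, 11787, 7610]
Scenario A total after 4 periods: 26812
Scenario B projection —
Period 1:
Births: 9200 × 0.198 = 1822
Band 2: 13900 × 0.944 = 13122
Band 3: 8700 × 0.948 = 8248
Band 4: 9200 × 0.942 = 8666
Band 5: 23800 × 0.946 = 22515
Band 6: 18600 × 0.942 = 17521
Net migration: Band 1 − 130 → 1692; Band 2 + 130 → 13252; Band 3 − 30 → 8218; Band 4 + 400 → 9066; Band 5 + 240 → 22755; Band 6 + 130 → 17651
End of period: [1692, 13252, 8218, 9066, 22755, 17651]
Period 2:
Births: 8218 × 0.198 = 1627
Band 2: 1692 × 0.944 = 1597
Band 3: 13252 × 0.948 = 12563
Band 4: 8218 × 0.942 = 7741
Band 5: 9066 × 0.946 = 8576
Band 6: 22755 × 0.942 = 21435
Net migration: Band 1 − 130 → 1497; Band 2 + 130 → 1727; Band 3 − 30 → 12533; Band 4 + 400 → 8141; Band 5 + 240 → 8816; Band 6 + 130 → 21565
End of period: [1497, 1727, 12533, 8141, 8816, 21565]
Period 3:
Births: 12533 × 0.198 = 2482
Band 2: 1497 × 0.944 = 1413
Band 3: 1727 × 0.948 = 1637
Band 4: 12533 × 0.942 = 11806
Band 5: 8141 × 0.946 = 7701
Band 6: 8816 × 0.942 = 8305
Net migration: Band 1 − 130 → 2352; Band 2 + 130 → 1543; Band 3 − 30 → 1607; Band 4 + 400 → 12206; Band 5 + 240 → 7941; Band 6 + 130 → 8435
End of period: [2352, 1543, 1607, 12206, 7941, 8435]
Period 4:
Births: 1607 × 0.198 = 318
Band 2: 2352 × 0.944 = 2220
Band 3: 1543 × 0.948 = 1463
Band 4: 1607 × 0.942 = 1514
Band 5: 12206 × 0.946 = 11547
Band 6: 7941 × 0.942 = 7480
Net migration: Band 1 − 130 → 188; Band 2 + 130 → 2350; Band 3 − 30 → 1433; Band 4 + 400 → 1914; Band 5 + 240 → 11787; Band 6 + 130 → 7610
End of period: [188, 2350, 1433, 1914, 11787, 7610]
Scenario B total after 4 periods: 25282
Difference B − A = 25282 − 26812 = -1530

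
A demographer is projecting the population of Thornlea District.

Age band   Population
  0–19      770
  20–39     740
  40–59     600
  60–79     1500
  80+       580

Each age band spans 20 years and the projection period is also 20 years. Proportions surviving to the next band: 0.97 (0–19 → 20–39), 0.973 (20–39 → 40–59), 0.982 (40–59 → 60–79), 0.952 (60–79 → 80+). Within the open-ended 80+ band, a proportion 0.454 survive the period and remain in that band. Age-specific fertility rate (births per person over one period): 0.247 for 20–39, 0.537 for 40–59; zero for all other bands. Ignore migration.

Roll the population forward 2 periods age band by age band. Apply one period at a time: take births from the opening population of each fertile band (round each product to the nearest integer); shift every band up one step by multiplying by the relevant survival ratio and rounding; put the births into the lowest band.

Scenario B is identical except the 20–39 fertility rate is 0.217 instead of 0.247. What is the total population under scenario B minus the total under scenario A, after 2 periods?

[period 1]
Births: 740 * 0.247 = 183  |  600 * 0.537 = 322 → 505
20–39: 770 * 0.97 = 747
40–59: 740 * 0.973 = 720
60–79: 600 * 0.982 = 589
80+: 1500 * 0.952 + 580 * 0.454 = 1428 + 263 = 1691
Population now: 0–19=505, 20–39=747, 40–59=720, 60–79=589, 80+=1691
[period 2]
Births: 747 * 0.247 = 185  |  720 * 0.537 = 387 → 572
20–39: 505 * 0.97 = 490
40–59: 747 * 0.973 = 727
60–79: 720 * 0.982 = 707
80+: 589 * 0.952 + 1691 * 0.454 = 561 + 768 = 1329
Population now: 0–19=572, 20–39=490, 40–59=727, 60–79=707, 80+=1329
Scenario A total after 2 periods: 3825
Scenario B projection —
[period 1]
Births: 740 * 0.217 = 161  |  600 * 0.537 = 322 → 483
20–39: 770 * 0.97 = 747
40–59: 740 * 0.973 = 720
60–79: 600 * 0.982 = 589
80+: 1500 * 0.952 + 580 * 0.454 = 1428 + 263 = 1691
Population now: 0–19=483, 20–39=747, 40–59=720, 60–79=589, 80+=1691
[period 2]
Births: 747 * 0.217 = 162  |  720 * 0.537 = 387 → 549
20–39: 483 * 0.97 = 469
40–59: 747 * 0.973 = 727
60–79: 720 * 0.982 = 707
80+: 589 * 0.952 + 1691 * 0.454 = 561 + 768 = 1329
Population now: 0–19=549, 20–39=469, 40–59=727, 60–79=707, 80+=1329
Scenario B total after 2 periods: 3781
Difference B − A = 3781 − 3825 = -44

-44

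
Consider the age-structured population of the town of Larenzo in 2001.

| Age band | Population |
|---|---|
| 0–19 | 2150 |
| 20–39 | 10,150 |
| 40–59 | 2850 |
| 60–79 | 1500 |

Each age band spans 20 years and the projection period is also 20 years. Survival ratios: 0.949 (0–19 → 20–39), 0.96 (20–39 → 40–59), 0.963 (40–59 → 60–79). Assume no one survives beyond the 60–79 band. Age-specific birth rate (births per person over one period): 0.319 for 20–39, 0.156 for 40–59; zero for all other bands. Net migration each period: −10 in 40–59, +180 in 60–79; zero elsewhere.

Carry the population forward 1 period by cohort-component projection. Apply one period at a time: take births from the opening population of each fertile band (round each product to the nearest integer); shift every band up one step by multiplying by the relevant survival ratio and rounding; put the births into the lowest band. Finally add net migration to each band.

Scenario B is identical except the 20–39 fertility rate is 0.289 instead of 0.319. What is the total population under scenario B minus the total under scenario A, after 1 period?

-305

Let group 1 be 0–19 through group 4 = 60–79.
Period 1.
Births: 10150 × 0.319 = 3238 ; 2850 × 0.156 = 445 — total 3683
Group 2: 2150 × 0.949 = 2040
Group 3: 10150 × 0.96 = 9744
Group 4: 2850 × 0.963 = 2745
Net migration: Group 3 − 10 → 9734; Group 4 + 180 → 2925
Population now: 0–19=3683, 20–39=2040, 40–59=9734, 60–79=2925
Scenario A total after 1 period: 18382
Scenario B projection —
Period 1.
Births: 10150 × 0.289 = 2933 ; 2850 × 0.156 = 445 — total 3378
Group 2: 2150 × 0.949 = 2040
Group 3: 10150 × 0.96 = 9744
Group 4: 2850 × 0.963 = 2745
Net migration: Group 3 − 10 → 9734; Group 4 + 180 → 2925
Population now: 0–19=3378, 20–39=2040, 40–59=9734, 60–79=2925
Scenario B total after 1 period: 18077
Difference B − A = 18077 − 18382 = -305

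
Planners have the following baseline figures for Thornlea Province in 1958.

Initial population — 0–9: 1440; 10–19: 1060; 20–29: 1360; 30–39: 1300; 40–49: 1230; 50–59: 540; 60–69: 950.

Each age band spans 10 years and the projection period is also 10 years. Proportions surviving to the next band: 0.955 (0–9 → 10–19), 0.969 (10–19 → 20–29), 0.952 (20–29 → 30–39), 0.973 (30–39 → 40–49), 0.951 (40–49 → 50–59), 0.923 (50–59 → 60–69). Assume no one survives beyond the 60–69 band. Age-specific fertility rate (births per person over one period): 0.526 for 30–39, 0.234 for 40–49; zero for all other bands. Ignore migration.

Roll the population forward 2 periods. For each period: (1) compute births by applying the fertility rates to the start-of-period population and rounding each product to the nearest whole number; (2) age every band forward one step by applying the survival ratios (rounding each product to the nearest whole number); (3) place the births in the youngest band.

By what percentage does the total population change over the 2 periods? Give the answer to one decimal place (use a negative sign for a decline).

-1.5

Period 1.
Births: 1300 × 0.526 = 684 ; 1230 × 0.234 = 288 ⇒ total 972
10–19: 1440 × 0.955 = 1375
20–29: 1060 × 0.969 = 1027
30–39: 1360 × 0.952 = 1295
40–49: 1300 × 0.973 = 1265
50–59: 1230 × 0.951 = 1170
60–69: 540 × 0.923 = 498
→ [972, 1375, 1027, 1295, 1265, 1170, 498]
Period 2.
Births: 1295 × 0.526 = 681 ; 1265 × 0.234 = 296 ⇒ total 977
10–19: 972 × 0.955 = 928
20–29: 1375 × 0.969 = 1332
30–39: 1027 × 0.952 = 978
40–49: 1295 × 0.973 = 1260
50–59: 1265 × 0.951 = 1203
60–69: 1170 × 0.923 = 1080
→ [977, 928, 1332, 978, 1260, 1203, 1080]
Total: 7880 → 7758; change = -122; percentage change = -1.5%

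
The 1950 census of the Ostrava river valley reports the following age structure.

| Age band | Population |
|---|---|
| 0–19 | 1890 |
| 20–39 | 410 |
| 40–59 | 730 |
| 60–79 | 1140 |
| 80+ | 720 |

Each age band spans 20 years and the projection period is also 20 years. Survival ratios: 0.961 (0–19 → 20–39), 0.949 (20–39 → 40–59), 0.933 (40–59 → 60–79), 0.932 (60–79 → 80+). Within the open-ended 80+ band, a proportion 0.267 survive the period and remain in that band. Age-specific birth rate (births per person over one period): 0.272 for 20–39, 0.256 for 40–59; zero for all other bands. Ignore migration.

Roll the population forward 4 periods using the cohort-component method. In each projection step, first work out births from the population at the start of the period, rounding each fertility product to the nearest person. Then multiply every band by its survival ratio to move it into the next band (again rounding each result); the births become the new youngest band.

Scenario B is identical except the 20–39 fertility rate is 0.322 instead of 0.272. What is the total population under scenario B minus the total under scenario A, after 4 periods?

181

Call the bands 1 to 5, youngest first.
[period 1]
Births: 410 × 0.272 = 112 ; 730 × 0.256 = 187 ⇒ total 299
Band 2: 1890 × 0.961 = 1816
Band 3: 410 × 0.949 = 389
Band 4: 730 × 0.933 = 681
Band 5: 1140 × 0.932 + 720 × 0.267 = 1062 + 192 = 1254
Giving 299 / 1816 / 389 / 681 / 1254.
[period 2]
Births: 1816 × 0.272 = 494 ; 389 × 0.256 = 100 ⇒ total 594
Band 2: 299 × 0.961 = 287
Band 3: 1816 × 0.949 = 1723
Band 4: 389 × 0.933 = 363
Band 5: 681 × 0.932 + 1254 × 0.267 = 635 + 335 = 970
Giving 594 / 287 / 1723 / 363 / 970.
[period 3]
Births: 287 × 0.272 = 78 ; 1723 × 0.256 = 441 ⇒ total 519
Band 2: 594 × 0.961 = 571
Band 3: 287 × 0.949 = 272
Band 4: 1723 × 0.933 = 1608
Band 5: 363 × 0.932 + 970 × 0.267 = 338 + 259 = 597
Giving 519 / 571 / 272 / 1608 / 597.
[period 4]
Births: 571 × 0.272 = 155 ; 272 × 0.256 = 70 ⇒ total 225
Band 2: 519 × 0.961 = 499
Band 3: 571 × 0.949 = 542
Band 4: 272 × 0.933 = 254
Band 5: 1608 × 0.932 + 597 × 0.267 = 1499 + 159 = 1658
Giving 225 / 499 / 542 / 254 / 1658.
Scenario A total after 4 periods: 3178
Scenario B projection —
[period 1]
Births: 410 × 0.322 = 132 ; 730 × 0.256 = 187 ⇒ total 319
Band 2: 1890 × 0.961 = 1816
Band 3: 410 × 0.949 = 389
Band 4: 730 × 0.933 = 681
Band 5: 1140 × 0.932 + 720 × 0.267 = 1062 + 192 = 1254
Giving 319 / 1816 / 389 / 681 / 1254.
[period 2]
Births: 1816 × 0.322 = 585 ; 389 × 0.256 = 100 ⇒ total 685
Band 2: 319 × 0.961 = 307
Band 3: 1816 × 0.949 = 1723
Band 4: 389 × 0.933 = 363
Band 5: 681 × 0.932 + 1254 × 0.267 = 635 + 335 = 970
Giving 685 / 307 / 1723 / 363 / 970.
[period 3]
Births: 307 × 0.322 = 99 ; 1723 × 0.256 = 441 ⇒ total 540
Band 2: 685 × 0.961 = 658
Band 3: 307 × 0.949 = 291
Band 4: 1723 × 0.933 = 1608
Band 5: 363 × 0.932 + 970 × 0.267 = 338 + 259 = 597
Giving 540 / 658 / 291 / 1608 / 597.
[period 4]
Births: 658 × 0.322 = 212 ; 291 × 0.256 = 74 ⇒ total 286
Band 2: 540 × 0.961 = 519
Band 3: 658 × 0.949 = 624
Band 4: 291 × 0.933 = 272
Band 5: 1608 × 0.932 + 597 × 0.267 = 1499 + 159 = 1658
Giving 286 / 519 / 624 / 272 / 1658.
Scenario B total after 4 periods: 3359
Difference B − A = 3359 − 3178 = 181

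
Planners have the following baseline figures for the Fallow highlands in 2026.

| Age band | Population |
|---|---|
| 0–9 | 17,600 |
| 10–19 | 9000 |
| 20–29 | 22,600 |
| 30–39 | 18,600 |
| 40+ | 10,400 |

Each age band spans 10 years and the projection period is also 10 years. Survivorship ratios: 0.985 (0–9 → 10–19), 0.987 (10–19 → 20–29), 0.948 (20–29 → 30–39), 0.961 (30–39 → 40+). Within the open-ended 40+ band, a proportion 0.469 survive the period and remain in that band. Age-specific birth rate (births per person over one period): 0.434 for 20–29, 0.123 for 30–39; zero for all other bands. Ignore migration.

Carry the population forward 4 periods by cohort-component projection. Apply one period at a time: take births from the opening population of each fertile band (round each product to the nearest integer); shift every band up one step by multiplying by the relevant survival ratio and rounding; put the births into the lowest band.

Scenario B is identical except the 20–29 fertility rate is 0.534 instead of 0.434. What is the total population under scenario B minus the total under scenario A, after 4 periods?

Period 1:
Births: 22600 * 0.434 = 9808  |  18600 * 0.123 = 2288 — total 12096
10–19: 17600 * 0.985 = 17336
20–29: 9000 * 0.987 = 8883
30–39: 22600 * 0.948 = 21425
40+: 18600 * 0.961 + 10400 * 0.469 = 17875 + 4878 = 22753
Giving 12096 / 17336 / 8883 / 21425 / 22753.
Period 2:
Births: 8883 * 0.434 = 3855  |  21425 * 0.123 = 2635 — total 6490
10–19: 12096 * 0.985 = 11915
20–29: 17336 * 0.987 = 17111
30–39: 8883 * 0.948 = 8421
40+: 21425 * 0.961 + 22753 * 0.469 = 20589 + 10671 = 31260
Giving 6490 / 11915 / 17111 / 8421 / 31260.
Period 3:
Births: 17111 * 0.434 = 7426  |  8421 * 0.123 = 1036 — total 8462
10–19: 6490 * 0.985 = 6393
20–29: 11915 * 0.987 = 11760
30–39: 17111 * 0.948 = 16221
40+: 8421 * 0.961 + 31260 * 0.469 = 8093 + 14661 = 22754
Giving 8462 / 6393 / 11760 / 16221 / 22754.
Period 4:
Births: 11760 * 0.434 = 5104  |  16221 * 0.123 = 1995 — total 7099
10–19: 8462 * 0.985 = 8335
20–29: 6393 * 0.987 = 6310
30–39: 11760 * 0.948 = 11148
40+: 16221 * 0.961 + 22754 * 0.469 = 15588 + 10672 = 26260
Giving 7099 / 8335 / 6310 / 11148 / 26260.
Scenario A total after 4 periods: 59152
Scenario B projection —
Period 1:
Births: 22600 * 0.534 = 12068  |  18600 * 0.123 = 2288 — total 14356
10–19: 17600 * 0.985 = 17336
20–29: 9000 * 0.987 = 8883
30–39: 22600 * 0.948 = 21425
40+: 18600 * 0.961 + 10400 * 0.469 = 17875 + 4878 = 22753
Giving 14356 / 17336 / 8883 / 21425 / 22753.
Period 2:
Births: 8883 * 0.534 = 4744  |  21425 * 0.123 = 2635 — total 7379
10–19: 14356 * 0.985 = 14141
20–29: 17336 * 0.987 = 17111
30–39: 8883 * 0.948 = 8421
40+: 21425 * 0.961 + 22753 * 0.469 = 20589 + 10671 = 31260
Giving 7379 / 14141 / 17111 / 8421 / 31260.
Period 3:
Births: 17111 * 0.534 = 9137  |  8421 * 0.123 = 1036 — total 10173
10–19: 7379 * 0.985 = 7268
20–29: 14141 * 0.987 = 13957
30–39: 17111 * 0.948 = 16221
40+: 8421 * 0.961 + 31260 * 0.469 = 8093 + 14661 = 22754
Giving 10173 / 7268 / 13957 / 16221 / 22754.
Period 4:
Births: 13957 * 0.534 = 7453  |  16221 * 0.123 = 1995 — total 9448
10–19: 10173 * 0.985 = 10020
20–29: 7268 * 0.987 = 7174
30–39: 13957 * 0.948 = 13231
40+: 16221 * 0.961 + 22754 * 0.469 = 15588 + 10672 = 26260
Giving 9448 / 10020 / 7174 / 13231 / 26260.
Scenario B total after 4 periods: 66133
Difference B − A = 66133 − 59152 = 6981

6981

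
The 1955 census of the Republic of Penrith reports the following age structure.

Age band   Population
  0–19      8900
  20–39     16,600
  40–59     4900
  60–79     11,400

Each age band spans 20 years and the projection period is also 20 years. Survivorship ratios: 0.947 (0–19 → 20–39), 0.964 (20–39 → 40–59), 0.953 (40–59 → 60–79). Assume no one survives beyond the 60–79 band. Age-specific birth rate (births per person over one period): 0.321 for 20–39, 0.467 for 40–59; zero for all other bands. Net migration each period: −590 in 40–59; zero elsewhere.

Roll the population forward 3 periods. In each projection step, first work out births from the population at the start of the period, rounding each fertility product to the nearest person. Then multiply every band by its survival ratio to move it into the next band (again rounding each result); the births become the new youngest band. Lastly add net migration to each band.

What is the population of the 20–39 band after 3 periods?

[period 1]
Births: 16600 × 0.321 = 5329, 4900 × 0.467 = 2288 → 7617
20–39: 8900 × 0.947 = 8428
40–59: 16600 × 0.964 = 16002
60–79: 4900 × 0.953 = 4670
Net migration: 40–59 − 590 → 15412
Population now: 0–19=7617, 20–39=8428, 40–59=15412, 60–79=4670
[period 2]
Births: 8428 × 0.321 = 2705, 15412 × 0.467 = 7197 → 9902
20–39: 7617 × 0.947 = 7213
40–59: 8428 × 0.964 = 8125
60–79: 15412 × 0.953 = 14688
Net migration: 40–59 − 590 → 7535
Population now: 0–19=9902, 20–39=7213, 40–59=7535, 60–79=14688
[period 3]
Births: 7213 × 0.321 = 2315, 7535 × 0.467 = 3519 → 5834
20–39: 9902 × 0.947 = 9377
40–59: 7213 × 0.964 = 6953
60–79: 7535 × 0.953 = 7181
Net migration: 40–59 − 590 → 6363
Population now: 0–19=5834, 20–39=9377, 40–59=6363, 60–79=7181

9377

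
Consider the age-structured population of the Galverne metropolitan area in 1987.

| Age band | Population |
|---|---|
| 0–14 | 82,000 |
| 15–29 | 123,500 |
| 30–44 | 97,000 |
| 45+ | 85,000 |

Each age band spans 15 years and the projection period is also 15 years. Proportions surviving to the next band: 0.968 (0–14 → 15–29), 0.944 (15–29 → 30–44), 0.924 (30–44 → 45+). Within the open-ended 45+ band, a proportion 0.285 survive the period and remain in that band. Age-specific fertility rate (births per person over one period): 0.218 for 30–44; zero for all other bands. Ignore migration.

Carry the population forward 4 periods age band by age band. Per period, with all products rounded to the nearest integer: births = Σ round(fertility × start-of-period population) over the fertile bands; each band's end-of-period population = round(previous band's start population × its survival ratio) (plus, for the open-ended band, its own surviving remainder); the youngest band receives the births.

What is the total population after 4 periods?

92220

After projecting period 1:
Births: 97000 × 0.218 = 21146
15–29: 82000 × 0.968 = 79376
30–44: 123500 × 0.944 = 116584
45+: 97000 × 0.924 + 85000 × 0.285 = 89628 + 24225 = 113853
Giving 21146 / 79376 / 116584 / 113853.
After projecting period 2:
Births: 116584 × 0.218 = 25415
15–29: 21146 × 0.968 = 20469
30–44: 79376 × 0.944 = 74931
45+: 116584 × 0.924 + 113853 × 0.285 = 107724 + 32448 = 140172
Giving 25415 / 20469 / 74931 / 140172.
After projecting period 3:
Births: 74931 × 0.218 = 16335
15–29: 25415 × 0.968 = 24602
30–44: 20469 × 0.944 = 19323
45+: 74931 × 0.924 + 140172 × 0.285 = 69236 + 39949 = 109185
Giving 16335 / 24602 / 19323 / 109185.
After projecting period 4:
Births: 19323 × 0.218 = 4212
15–29: 16335 × 0.968 = 15812
30–44: 24602 × 0.944 = 23224
45+: 19323 × 0.924 + 109185 × 0.285 = 17854 + 31118 = 48972
Giving 4212 / 15812 / 23224 / 48972.
Total after period 4: 4212 + 15812 + 23224 + 48972 = 92220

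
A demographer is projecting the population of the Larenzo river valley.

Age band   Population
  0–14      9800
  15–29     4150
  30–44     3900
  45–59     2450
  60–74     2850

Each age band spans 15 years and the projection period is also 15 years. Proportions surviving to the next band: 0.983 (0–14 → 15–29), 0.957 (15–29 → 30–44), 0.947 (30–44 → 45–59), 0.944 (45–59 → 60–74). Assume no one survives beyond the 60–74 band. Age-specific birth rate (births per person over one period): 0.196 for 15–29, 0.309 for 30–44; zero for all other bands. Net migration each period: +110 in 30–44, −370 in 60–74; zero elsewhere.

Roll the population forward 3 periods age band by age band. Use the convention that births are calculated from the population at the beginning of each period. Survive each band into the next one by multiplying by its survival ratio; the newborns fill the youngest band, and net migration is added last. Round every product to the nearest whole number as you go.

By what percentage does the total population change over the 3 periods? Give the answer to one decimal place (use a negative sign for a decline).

-11.5

[period 1]
Births: 4150 * 0.196 = 813, 3900 * 0.309 = 1205 ⇒ total 2018
15–29: 9800 * 0.983 = 9633
30–44: 4150 * 0.957 = 3972
45–59: 3900 * 0.947 = 3693
60–74: 2450 * 0.944 = 2313
Net migration: 30–44 + 110 → 4082; 60–74 − 370 → 1943
End of period: [2018, 9633, 4082, 3693, 1943]
[period 2]
Births: 9633 * 0.196 = 1888, 4082 * 0.309 = 1261 ⇒ total 3149
15–29: 2018 * 0.983 = 1984
30–44: 9633 * 0.957 = 9219
45–59: 4082 * 0.947 = 3866
60–74: 3693 * 0.944 = 3486
Net migration: 30–44 + 110 → 9329; 60–74 − 370 → 3116
End of period: [3149, 1984, 9329, 3866, 3116]
[period 3]
Births: 1984 * 0.196 = 389, 9329 * 0.309 = 2883 ⇒ total 3272
15–29: 3149 * 0.983 = 3095
30–44: 1984 * 0.957 = 1899
45–59: 9329 * 0.947 = 8835
60–74: 3866 * 0.944 = 3650
Net migration: 30–44 + 110 → 2009; 60–74 − 370 → 3280
End of period: [3272, 3095, 2009, 8835, 3280]
Total: 23150 → 20491; change = -2659; percentage change = -11.5%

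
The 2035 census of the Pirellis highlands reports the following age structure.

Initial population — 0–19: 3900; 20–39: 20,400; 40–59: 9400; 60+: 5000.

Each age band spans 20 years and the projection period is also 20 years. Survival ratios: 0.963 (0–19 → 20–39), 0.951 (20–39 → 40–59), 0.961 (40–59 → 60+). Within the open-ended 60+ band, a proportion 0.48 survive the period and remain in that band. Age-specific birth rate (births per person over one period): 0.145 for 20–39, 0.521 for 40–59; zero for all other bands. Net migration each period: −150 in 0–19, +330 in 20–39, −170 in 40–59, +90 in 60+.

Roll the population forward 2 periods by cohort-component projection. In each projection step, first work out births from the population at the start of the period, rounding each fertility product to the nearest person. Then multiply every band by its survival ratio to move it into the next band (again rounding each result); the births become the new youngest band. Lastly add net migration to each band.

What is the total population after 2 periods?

46028

(Groups numbered youngest = 1 to oldest = 4.)
Period 1:
Births: 20400 * 0.145 = 2958  |  9400 * 0.521 = 4897 → total 7855
Group 2: 3900 * 0.963 = 3756
Group 3: 20400 * 0.951 = 19400
Group 4: 9400 * 0.961 + 5000 * 0.48 = 9033 + 2400 = 11433
Net migration: Group 1 − 150 → 7705; Group 2 + 330 → 4086; Group 3 − 170 → 19230; Group 4 + 90 → 11523
Population now: 0–19=7705, 20–39=4086, 40–59=19230, 60+=11523
Period 2:
Births: 4086 * 0.145 = 592  |  19230 * 0.521 = 10019 → total 10611
Group 2: 7705 * 0.963 = 7420
Group 3: 4086 * 0.951 = 3886
Group 4: 19230 * 0.961 + 11523 * 0.48 = 18480 + 5531 = 24011
Net migration: Group 1 − 150 → 10461; Group 2 + 330 → 7750; Group 3 − 170 → 3716; Group 4 + 90 → 24101
Population now: 0–19=10461, 20–39=7750, 40–59=3716, 60+=24101
Total after period 2: 10461 + 7750 + 3716 + 24101 = 46028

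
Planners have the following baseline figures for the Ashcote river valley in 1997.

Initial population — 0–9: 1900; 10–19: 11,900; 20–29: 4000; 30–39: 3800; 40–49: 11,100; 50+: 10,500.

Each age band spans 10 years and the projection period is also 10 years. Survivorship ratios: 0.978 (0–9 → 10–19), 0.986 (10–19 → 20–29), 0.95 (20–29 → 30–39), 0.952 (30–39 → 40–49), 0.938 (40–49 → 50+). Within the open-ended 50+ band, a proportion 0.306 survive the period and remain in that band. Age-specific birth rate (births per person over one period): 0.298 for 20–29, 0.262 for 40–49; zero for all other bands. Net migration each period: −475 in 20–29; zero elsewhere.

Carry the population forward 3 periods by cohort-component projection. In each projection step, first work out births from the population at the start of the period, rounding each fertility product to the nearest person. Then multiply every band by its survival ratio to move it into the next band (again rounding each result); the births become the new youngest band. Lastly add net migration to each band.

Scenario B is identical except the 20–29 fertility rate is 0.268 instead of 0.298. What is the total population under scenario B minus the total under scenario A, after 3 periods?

-486

[period 1]
Births: 4000 × 0.298 = 1192, 11100 × 0.262 = 2908 ⇒ total 4100
10–19: 1900 × 0.978 = 1858
20–29: 11900 × 0.986 = 11733
30–39: 4000 × 0.95 = 3800
40–49: 3800 × 0.952 = 3618
50+: 11100 × 0.938 + 10500 × 0.306 = 10412 + 3213 = 13625
Net migration: 20–29 − 475 → 11258
→ [4100, 1858, 11258, 3800, 3618, 13625]
[period 2]
Births: 11258 × 0.298 = 3355, 3618 × 0.262 = 948 ⇒ total 4303
10–19: 4100 × 0.978 = 4010
20–29: 1858 × 0.986 = 1832
30–39: 11258 × 0.95 = 10695
40–49: 3800 × 0.952 = 3618
50+: 3618 × 0.938 + 13625 × 0.306 = 3394 + 4169 = 7563
Net migration: 20–29 − 475 → 1357
→ [4303, 4010, 1357, 10695, 3618, 7563]
[period 3]
Births: 1357 × 0.298 = 404, 3618 × 0.262 = 948 ⇒ total 1352
10–19: 4303 × 0.978 = 4208
20–29: 4010 × 0.986 = 3954
30–39: 1357 × 0.95 = 1289
40–49: 10695 × 0.952 = 10182
50+: 3618 × 0.938 + 7563 × 0.306 = 3394 + 2314 = 5708
Net migration: 20–29 − 475 → 3479
→ [1352, 4208, 3479, 1289, 10182, 5708]
Scenario A total after 3 periods: 26218
Scenario B projection —
[period 1]
Births: 4000 × 0.268 = 1072, 11100 × 0.262 = 2908 ⇒ total 3980
10–19: 1900 × 0.978 = 1858
20–29: 11900 × 0.986 = 11733
30–39: 4000 × 0.95 = 3800
40–49: 3800 × 0.952 = 3618
50+: 11100 × 0.938 + 10500 × 0.306 = 10412 + 3213 = 13625
Net migration: 20–29 − 475 → 11258
→ [3980, 1858, 11258, 3800, 3618, 13625]
[period 2]
Births: 11258 × 0.268 = 3017, 3618 × 0.262 = 948 ⇒ total 3965
10–19: 3980 × 0.978 = 3892
20–29: 1858 × 0.986 = 1832
30–39: 11258 × 0.95 = 10695
40–49: 3800 × 0.952 = 3618
50+: 3618 × 0.938 + 13625 × 0.306 = 3394 + 4169 = 7563
Net migration: 20–29 − 475 → 1357
→ [3965, 3892, 1357, 10695, 3618, 7563]
[period 3]
Births: 1357 × 0.268 = 364, 3618 × 0.262 = 948 ⇒ total 1312
10–19: 3965 × 0.978 = 3878
20–29: 3892 × 0.986 = 3838
30–39: 1357 × 0.95 = 1289
40–49: 10695 × 0.952 = 10182
50+: 3618 × 0.938 + 7563 × 0.306 = 3394 + 2314 = 5708
Net migration: 20–29 − 475 → 3363
→ [1312, 3878, 3363, 1289, 10182, 5708]
Scenario B total after 3 periods: 25732
Difference B − A = 25732 − 26218 = -486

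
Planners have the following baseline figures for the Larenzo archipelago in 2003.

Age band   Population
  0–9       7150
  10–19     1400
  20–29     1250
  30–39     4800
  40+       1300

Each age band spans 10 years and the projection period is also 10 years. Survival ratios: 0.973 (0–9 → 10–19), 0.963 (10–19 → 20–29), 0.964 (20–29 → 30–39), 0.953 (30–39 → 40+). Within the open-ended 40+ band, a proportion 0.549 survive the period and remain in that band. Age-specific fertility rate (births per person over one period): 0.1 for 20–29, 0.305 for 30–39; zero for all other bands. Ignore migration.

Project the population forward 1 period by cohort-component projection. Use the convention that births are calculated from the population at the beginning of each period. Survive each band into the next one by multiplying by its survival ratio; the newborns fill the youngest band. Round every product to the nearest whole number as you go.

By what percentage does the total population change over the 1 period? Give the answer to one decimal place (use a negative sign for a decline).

(Groups numbered youngest = 1 to oldest = 5.)
— Period 1 —
Births: 1250 * 0.1 = 125 ; 4800 * 0.305 = 1464 → total 1589
Group 2: 7150 * 0.973 = 6957
Group 3: 1400 * 0.963 = 1348
Group 4: 1250 * 0.964 = 1205
Group 5: 4800 * 0.953 + 1300 * 0.549 = 4574 + 714 = 5288
Population now: 0–9=1589, 10–19=6957, 20–29=1348, 30–39=1205, 40+=5288
Total: 15900 → 16387; change = 487; percentage change = 3.1%

3.1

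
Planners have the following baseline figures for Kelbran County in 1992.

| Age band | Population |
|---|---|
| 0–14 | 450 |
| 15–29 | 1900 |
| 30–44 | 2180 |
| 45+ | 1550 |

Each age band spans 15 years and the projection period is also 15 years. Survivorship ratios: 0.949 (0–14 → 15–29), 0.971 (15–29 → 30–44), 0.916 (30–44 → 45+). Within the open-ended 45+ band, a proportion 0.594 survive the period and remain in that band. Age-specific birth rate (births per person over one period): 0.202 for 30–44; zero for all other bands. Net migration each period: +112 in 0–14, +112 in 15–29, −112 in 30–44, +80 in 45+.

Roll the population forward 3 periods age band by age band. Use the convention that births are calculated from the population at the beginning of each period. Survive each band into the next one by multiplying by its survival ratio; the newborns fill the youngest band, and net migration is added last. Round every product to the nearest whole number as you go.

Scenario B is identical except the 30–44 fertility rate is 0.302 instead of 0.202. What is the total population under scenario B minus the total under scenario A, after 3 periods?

After projecting period 1:
Births: 2180 × 0.202 = 440
15–29: 450 × 0.949 = 427
30–44: 1900 × 0.971 = 1845
45+: 2180 × 0.916 + 1550 × 0.594 = 1997 + 921 = 2918
Net migration: 0–14 + 112 → 552; 15–29 + 112 → 539; 30–44 − 112 → 1733; 45+ + 80 → 2998
Giving 552 / 539 / 1733 / 2998.
After projecting period 2:
Births: 1733 × 0.202 = 350
15–29: 552 × 0.949 = 524
30–44: 539 × 0.971 = 523
45+: 1733 × 0.916 + 2998 × 0.594 = 1587 + 1781 = 3368
Net migration: 0–14 + 112 → 462; 15–29 + 112 → 636; 30–44 − 112 → 411; 45+ + 80 → 3448
Giving 462 / 636 / 411 / 3448.
After projecting period 3:
Births: 411 × 0.202 = 83
15–29: 462 × 0.949 = 438
30–44: 636 × 0.971 = 618
45+: 411 × 0.916 + 3448 × 0.594 = 376 + 2048 = 2424
Net migration: 0–14 + 112 → 195; 15–29 + 112 → 550; 30–44 − 112 → 506; 45+ + 80 → 2504
Giving 195 / 550 / 506 / 2504.
Scenario A total after 3 periods: 3755
Scenario B projection —
After projecting period 1:
Births: 2180 × 0.302 = 658
15–29: 450 × 0.949 = 427
30–44: 1900 × 0.971 = 1845
45+: 2180 × 0.916 + 1550 × 0.594 = 1997 + 921 = 2918
Net migration: 0–14 + 112 → 770; 15–29 + 112 → 539; 30–44 − 112 → 1733; 45+ + 80 → 2998
Giving 770 / 539 / 1733 / 2998.
After projecting period 2:
Births: 1733 × 0.302 = 523
15–29: 770 × 0.949 = 731
30–44: 539 × 0.971 = 523
45+: 1733 × 0.916 + 2998 × 0.594 = 1587 + 1781 = 3368
Net migration: 0–14 + 112 → 635; 15–29 + 112 → 843; 30–44 − 112 → 411; 45+ + 80 → 3448
Giving 635 / 843 / 411 / 3448.
After projecting period 3:
Births: 411 × 0.302 = 124
15–29: 635 × 0.949 = 603
30–44: 843 × 0.971 = 819
45+: 411 × 0.916 + 3448 × 0.594 = 376 + 2048 = 2424
Net migration: 0–14 + 112 → 236; 15–29 + 112 → 715; 30–44 − 112 → 707; 45+ + 80 → 2504
Giving 236 / 715 / 707 / 2504.
Scenario B total after 3 periods: 4162
Difference B − A = 4162 − 3755 = 407

407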